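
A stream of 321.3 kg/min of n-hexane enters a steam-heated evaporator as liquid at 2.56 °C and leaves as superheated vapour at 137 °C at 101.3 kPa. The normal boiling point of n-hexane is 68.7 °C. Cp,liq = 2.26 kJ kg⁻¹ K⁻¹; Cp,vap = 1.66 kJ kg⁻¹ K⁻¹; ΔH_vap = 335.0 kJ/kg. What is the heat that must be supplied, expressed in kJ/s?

Q = 3200 kJ/s

liquid 2.56→68.7 °C: 149.48 kJ/kg
vaporisation at 68.7 °C: 335 kJ/kg
vapour 68.7→137 °C: 113.38 kJ/kg
Δh = 149.48 + 335 + 113.38 = 597.85 kJ/kg
Q = ṁ·Δh = 321.3 kg/min × 597.85 kJ/kg = 192090 kJ/min
|Q| = 3201.5 kW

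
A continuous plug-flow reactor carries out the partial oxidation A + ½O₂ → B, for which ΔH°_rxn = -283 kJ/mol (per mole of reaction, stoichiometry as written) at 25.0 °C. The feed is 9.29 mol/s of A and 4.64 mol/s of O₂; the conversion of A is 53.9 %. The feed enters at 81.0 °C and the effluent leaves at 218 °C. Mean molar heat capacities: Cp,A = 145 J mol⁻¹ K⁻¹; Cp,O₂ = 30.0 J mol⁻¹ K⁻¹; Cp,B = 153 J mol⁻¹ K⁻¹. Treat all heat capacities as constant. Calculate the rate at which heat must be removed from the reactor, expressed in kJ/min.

Extent of reaction ξ = 0.539 × 9.29 = 5.0073 mol/s
Reaction term: ξ·ΔH°_rxn = 5.0073 × -283 = -1417.1 kJ/s
Sensible, feed 81.0→25 °C: -83.23 kJ/s
Outlet flows (mol/s): A 4.2827, O₂ 2.1363, B 5.0073
Sensible, products 25→218 °C: 280.08 kJ/s
Q = ΔH = -1220.2 kJ/s = -1220.2 kW
Heat removed = 73213 kJ/min

Q_out = 73200 kJ/min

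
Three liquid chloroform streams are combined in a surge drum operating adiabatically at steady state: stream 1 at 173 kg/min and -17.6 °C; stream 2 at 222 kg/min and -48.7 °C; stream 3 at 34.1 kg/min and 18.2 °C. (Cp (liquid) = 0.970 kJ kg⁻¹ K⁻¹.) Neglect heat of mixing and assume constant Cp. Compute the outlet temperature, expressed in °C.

T_out = -30.8 °C

No heat crosses the boundary, so H_out = H_in.
T_out = Σ ṁᵢCp,ᵢTᵢ / Σ ṁᵢCp,ᵢ
      = -12839 / 416.23 = -30.845 °C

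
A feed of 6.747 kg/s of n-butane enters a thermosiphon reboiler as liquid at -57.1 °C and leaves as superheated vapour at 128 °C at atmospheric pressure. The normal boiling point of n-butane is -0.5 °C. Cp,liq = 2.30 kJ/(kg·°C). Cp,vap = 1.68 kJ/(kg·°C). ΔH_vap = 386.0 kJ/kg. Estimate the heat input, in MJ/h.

liquid -57.1→-0.5 °C: 130.18 kJ/kg
vaporisation at -0.5 °C: 386 kJ/kg
vapour -0.5→128 °C: 215.88 kJ/kg
Δh = 130.18 + 386 + 215.88 = 732.06 kJ/kg
Q = ṁ·Δh = 6.747 kg/s × 732.06 kJ/kg = 4939.2 kJ/s
|Q| = 4939.2 kW = 17781 MJ/h

Q = 17800 MJ/h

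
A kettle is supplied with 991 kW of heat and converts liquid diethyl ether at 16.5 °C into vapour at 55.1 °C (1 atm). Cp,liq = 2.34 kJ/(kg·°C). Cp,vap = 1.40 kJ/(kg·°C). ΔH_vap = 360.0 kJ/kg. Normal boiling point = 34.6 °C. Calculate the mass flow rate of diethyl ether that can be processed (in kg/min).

ṁ = 138 kg/min

Δh = 2.34×(34.6−16.5) + 360.0 + 1.40×(55.1−34.6) = 431.05 kJ/kg
Q = 991 kW = 991 kJ/s = 59460 kJ/min
ṁ = Q/Δh = 59460 / 431.05 = 137.94 kg/min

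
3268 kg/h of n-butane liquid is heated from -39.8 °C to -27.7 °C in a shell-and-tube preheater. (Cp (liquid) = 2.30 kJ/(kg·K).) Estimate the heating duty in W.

Q = 25300 W

Q = ṁ·Cp·ΔT = 3268 × 2.30 × (-27.7 − -39.8) = 90948 kJ/h
Converting: 90948 / 3600 s = 25.263 kW
Heating duty = 25263 W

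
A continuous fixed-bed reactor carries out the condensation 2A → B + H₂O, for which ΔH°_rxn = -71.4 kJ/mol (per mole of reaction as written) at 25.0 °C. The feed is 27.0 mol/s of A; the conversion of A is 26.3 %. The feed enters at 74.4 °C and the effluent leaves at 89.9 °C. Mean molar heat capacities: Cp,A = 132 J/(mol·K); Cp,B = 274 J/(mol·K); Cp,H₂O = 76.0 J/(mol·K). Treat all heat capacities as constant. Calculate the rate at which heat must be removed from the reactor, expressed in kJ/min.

Q_out = 10700 kJ/min

Extent of reaction ξ = 0.263 × 27.0 / 2 = 3.5505 mol/s
Reaction term: ξ·ΔH°_rxn = 3.5505 × -71.4 = -253.51 kJ/s
Sensible, feed 74.4→25 °C: -176.06 kJ/s
Outlet flows (mol/s): A 19.899, B 3.5505, H₂O 3.5505
Sensible, products 25→89.9 °C: 251.12 kJ/s
Q = ΔH = -178.45 kJ/s = -178.45 kW
Heat removed = 10707 kJ/min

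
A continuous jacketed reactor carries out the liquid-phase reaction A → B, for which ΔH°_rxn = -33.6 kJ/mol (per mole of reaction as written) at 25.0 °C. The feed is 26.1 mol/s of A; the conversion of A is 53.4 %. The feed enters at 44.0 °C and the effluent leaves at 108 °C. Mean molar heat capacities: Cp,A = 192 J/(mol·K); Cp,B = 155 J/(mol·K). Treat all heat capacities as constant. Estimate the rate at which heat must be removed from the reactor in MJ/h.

Q_out = 685 MJ/h

Extent of reaction ξ = 0.534 × 26.1 = 13.937 mol/s
Reaction term: ξ·ΔH°_rxn = 13.937 × -33.6 = -468.3 kJ/s
Sensible, feed 44.0→25 °C: -95.213 kJ/s
Outlet flows (mol/s): A 12.163, B 13.937
Sensible, products 25→108 °C: 373.13 kJ/s
Q = ΔH = -190.38 kJ/s = -190.38 kW
Heat removed = 685.37 MJ/h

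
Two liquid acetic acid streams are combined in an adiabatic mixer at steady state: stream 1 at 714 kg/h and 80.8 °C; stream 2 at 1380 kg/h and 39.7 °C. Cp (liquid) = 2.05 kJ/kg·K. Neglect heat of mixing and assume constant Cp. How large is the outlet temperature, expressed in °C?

T_out = 53.7 °C

Adiabatic, steady state ⇒ Σ ṁᵢCp,ᵢ(T_out − Tᵢ) = 0
T_out = Σ ṁᵢCp,ᵢTᵢ / Σ ṁᵢCp,ᵢ
      = 230580 / 4292.7 = 53.714 °C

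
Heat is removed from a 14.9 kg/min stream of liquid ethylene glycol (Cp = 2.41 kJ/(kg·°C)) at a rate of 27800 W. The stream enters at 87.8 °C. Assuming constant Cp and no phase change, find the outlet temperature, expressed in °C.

Q = 27800 W = 1668 kJ/min
ΔT = Q/(ṁ·Cp) = 1668/(14.9×2.41) = 46.451 K
T_out = 87.8 − 46.451 = 41.349 °C

T_out = 41.3 °C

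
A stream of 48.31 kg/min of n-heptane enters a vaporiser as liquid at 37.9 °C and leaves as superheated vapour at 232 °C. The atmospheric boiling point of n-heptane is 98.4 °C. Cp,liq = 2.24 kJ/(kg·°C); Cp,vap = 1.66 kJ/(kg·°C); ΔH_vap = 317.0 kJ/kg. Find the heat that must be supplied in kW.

Q = 543 kW

liquid 37.9→98.4 °C: 135.52 kJ/kg
vaporisation at 98.4 °C: 317 kJ/kg
vapour 98.4→232 °C: 221.78 kJ/kg
Δh = 135.52 + 317 + 221.78 = 674.3 kJ/kg
Q = ṁ·Δh = 48.31 kg/min × 674.3 kJ/kg = 32575 kJ/min
|Q| = 542.92 kW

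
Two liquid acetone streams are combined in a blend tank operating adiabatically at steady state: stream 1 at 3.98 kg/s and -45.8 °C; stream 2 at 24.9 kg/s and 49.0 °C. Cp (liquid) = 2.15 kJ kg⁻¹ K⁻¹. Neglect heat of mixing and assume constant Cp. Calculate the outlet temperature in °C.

T_out = 35.9 °C

No heat crosses the boundary, so H_out = H_in.
Σ ṁᵢCp,ᵢTᵢ = 3.98×2.15×-45.8 + 24.9×2.15×49.0 = 2231.3
Σ ṁᵢCp,ᵢ = 3.98×2.15 + 24.9×2.15 = 62.092
T_out = 2231.3 / 62.092 = 35.935 °C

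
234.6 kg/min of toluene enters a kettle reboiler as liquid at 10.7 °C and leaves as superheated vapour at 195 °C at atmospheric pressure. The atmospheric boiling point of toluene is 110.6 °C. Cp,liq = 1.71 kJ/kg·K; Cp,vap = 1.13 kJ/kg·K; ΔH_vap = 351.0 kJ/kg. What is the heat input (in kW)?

liquid 10.7→110.6 °C: 170.83 kJ/kg
vaporisation at 110.6 °C: 351 kJ/kg
vapour 110.6→195 °C: 95.372 kJ/kg
Δh = 170.83 + 351 + 95.372 = 617.2 kJ/kg
Q = ṁ·Δh = 234.6 kg/min × 617.2 kJ/kg = 144800 kJ/min
|Q| = 2413.3 kW

Q = 2410 kW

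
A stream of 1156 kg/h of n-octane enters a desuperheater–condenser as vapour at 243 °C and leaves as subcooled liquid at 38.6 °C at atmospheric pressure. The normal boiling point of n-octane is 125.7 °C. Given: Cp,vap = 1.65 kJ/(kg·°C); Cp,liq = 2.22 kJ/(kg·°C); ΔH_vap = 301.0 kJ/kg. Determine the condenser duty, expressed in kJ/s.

Q_c = 221 kJ/s

vapour 243→125.7 °C: -193.54 kJ/kg
condensation at 125.7 °C: -301 kJ/kg
liquid 125.7→38.6 °C: -193.36 kJ/kg
Δh = -193.54 + -301 + -193.36 = -687.91 kJ/kg
Q = ṁ·Δh = 1156 kg/h × -687.91 kJ/kg = -795220 kJ/h
|Q| = 220.89 kW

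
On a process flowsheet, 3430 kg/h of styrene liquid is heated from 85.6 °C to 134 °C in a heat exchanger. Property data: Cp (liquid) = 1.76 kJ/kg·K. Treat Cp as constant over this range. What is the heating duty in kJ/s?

Q = ṁ·Cp·ΔT = 3430 × 1.76 × (134 − 85.6) = 292180 kJ/h
Converting: 292180 / 3600 s = 81.161 kW

Q = 81.2 kJ/s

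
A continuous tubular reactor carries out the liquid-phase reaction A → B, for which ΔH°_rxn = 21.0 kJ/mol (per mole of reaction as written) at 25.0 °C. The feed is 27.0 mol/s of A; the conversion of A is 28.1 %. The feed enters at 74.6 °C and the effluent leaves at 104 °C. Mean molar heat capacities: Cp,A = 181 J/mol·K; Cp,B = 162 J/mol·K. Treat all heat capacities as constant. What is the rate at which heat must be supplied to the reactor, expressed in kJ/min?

Q_in = 17500 kJ/min

Extent of reaction ξ = 0.281 × 27.0 = 7.587 mol/s
Reaction term: ξ·ΔH°_rxn = 7.587 × 21.0 = 159.33 kJ/s
Sensible, feed 74.6→25 °C: -242.4 kJ/s
Outlet flows (mol/s): A 19.413, B 7.587
Sensible, products 25→104 °C: 374.68 kJ/s
Q = ΔH = 291.62 kJ/s = 291.62 kW
Heat supplied = 17497 kJ/min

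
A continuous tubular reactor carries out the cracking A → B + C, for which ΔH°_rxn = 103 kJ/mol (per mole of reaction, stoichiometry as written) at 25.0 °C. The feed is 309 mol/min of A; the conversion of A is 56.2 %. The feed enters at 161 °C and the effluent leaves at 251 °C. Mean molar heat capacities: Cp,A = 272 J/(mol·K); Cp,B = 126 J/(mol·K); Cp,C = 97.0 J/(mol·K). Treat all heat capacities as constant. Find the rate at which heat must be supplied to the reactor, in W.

Extent of reaction ξ = 0.562 × 309 = 173.66 mol/min
Reaction term: ξ·ΔH°_rxn = 173.66 × 103 = 17887 kJ/min
Sensible, feed 161→25 °C: -11431 kJ/min
Outlet flows (mol/min): A 135.34, B 173.66, C 173.66
Sensible, products 25→251 °C: 17072 kJ/min
Q = ΔH = 23528 kJ/min = 392.13 kW
Heat supplied = 392130 W

Q_in = 392000 W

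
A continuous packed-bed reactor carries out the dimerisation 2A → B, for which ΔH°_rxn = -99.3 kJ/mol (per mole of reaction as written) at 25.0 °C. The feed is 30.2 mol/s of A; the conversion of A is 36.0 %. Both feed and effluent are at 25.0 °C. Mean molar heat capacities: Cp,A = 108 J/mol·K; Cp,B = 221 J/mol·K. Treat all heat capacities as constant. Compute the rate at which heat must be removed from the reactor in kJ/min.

Q_out = 32400 kJ/min

Extent of reaction ξ = 0.360 × 30.2 / 2 = 5.436 mol/s
Reaction term: ξ·ΔH°_rxn = 5.436 × -99.3 = -539.79 kJ/s
Q = ΔH = -539.79 kJ/s = -539.79 kW
Heat removed = 32388 kJ/min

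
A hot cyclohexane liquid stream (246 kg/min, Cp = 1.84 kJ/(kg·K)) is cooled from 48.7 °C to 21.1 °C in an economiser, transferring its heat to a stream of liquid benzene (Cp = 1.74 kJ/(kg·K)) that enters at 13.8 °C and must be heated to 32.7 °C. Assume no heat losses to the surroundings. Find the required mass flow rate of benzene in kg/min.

ṁ_c = 380 kg/min

Heat released by hot stream: Q = 246 × 1.84 × (48.7 − 21.1) = 12493 kJ/min
Energy balance on cold side (adiabatic exchanger): Q = ṁ_c·Cp_c·(T_c,out − T_c,in)
ṁ_c = 12493 / [1.74 × (32.7 − 13.8)] = 379.88 kg/min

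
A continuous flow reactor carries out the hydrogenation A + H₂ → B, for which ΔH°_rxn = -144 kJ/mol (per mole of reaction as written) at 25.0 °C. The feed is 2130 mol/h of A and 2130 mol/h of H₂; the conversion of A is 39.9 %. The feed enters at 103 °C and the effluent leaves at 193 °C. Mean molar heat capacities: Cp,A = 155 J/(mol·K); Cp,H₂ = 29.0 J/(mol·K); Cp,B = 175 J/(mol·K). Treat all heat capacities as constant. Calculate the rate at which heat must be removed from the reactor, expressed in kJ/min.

Extent of reaction ξ = 0.399 × 2130 = 849.87 mol/h
Reaction term: ξ·ΔH°_rxn = 849.87 × -144 = -122380 kJ/h
Sensible, feed 103→25 °C: -30570 kJ/h
Outlet flows (mol/h): A 1280.1, H₂ 1280.1, B 849.87
Sensible, products 25→193 °C: 64558 kJ/h
Q = ΔH = -88393 kJ/h = -24.554 kW
Heat removed = 1473.2 kJ/min

Q_out = 1470 kJ/min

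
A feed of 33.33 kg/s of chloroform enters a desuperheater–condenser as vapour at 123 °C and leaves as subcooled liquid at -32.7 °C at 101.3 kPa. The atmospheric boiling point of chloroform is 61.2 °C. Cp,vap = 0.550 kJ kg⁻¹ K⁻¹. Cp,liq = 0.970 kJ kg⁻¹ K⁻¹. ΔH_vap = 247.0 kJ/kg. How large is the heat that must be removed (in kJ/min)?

vapour 123→61.2 °C: -33.99 kJ/kg
condensation at 61.2 °C: -247 kJ/kg
liquid 61.2→-32.7 °C: -91.083 kJ/kg
Δh = -33.99 + -247 + -91.083 = -372.07 kJ/kg
Q = ṁ·Δh = 33.33 kg/s × -372.07 kJ/kg = -12401 kJ/s
|Q| = 12401 kW = 744070 kJ/min

Q_c = 744000 kJ/min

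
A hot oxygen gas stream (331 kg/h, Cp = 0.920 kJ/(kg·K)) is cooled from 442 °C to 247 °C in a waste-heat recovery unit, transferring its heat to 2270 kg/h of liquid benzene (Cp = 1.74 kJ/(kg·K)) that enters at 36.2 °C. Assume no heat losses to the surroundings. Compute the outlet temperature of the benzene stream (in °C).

Heat released by hot stream: Q = 331 × 0.920 × (442 − 247) = 59381 kJ/h
Energy balance on cold side (adiabatic exchanger): Q = ṁ_c·Cp_c·(T_c,out − T_c,in)
T_c,out = 36.2 + 59381/(2270 × 1.74) = 51.234 °C

T_c,out = 51.2 °C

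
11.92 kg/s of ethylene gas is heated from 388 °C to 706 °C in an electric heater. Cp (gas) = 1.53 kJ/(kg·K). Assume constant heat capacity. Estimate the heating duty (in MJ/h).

Q = ṁ·Cp·ΔT = 11.92 × 1.53 × (706 − 388) = 5799.6 kJ/s
Heating duty = 20878 MJ/h

Q = 20900 MJ/h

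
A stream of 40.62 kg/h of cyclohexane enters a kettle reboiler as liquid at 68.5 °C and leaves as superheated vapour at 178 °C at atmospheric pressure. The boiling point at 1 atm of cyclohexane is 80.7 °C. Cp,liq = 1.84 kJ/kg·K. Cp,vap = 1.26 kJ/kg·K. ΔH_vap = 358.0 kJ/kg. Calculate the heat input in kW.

Q = 5.68 kW

liquid 68.5→80.7 °C: 22.448 kJ/kg
vaporisation at 80.7 °C: 358 kJ/kg
vapour 80.7→178 °C: 122.6 kJ/kg
Δh = 22.448 + 358 + 122.6 = 503.05 kJ/kg
Q = ṁ·Δh = 40.62 kg/h × 503.05 kJ/kg = 20434 kJ/h
|Q| = 5.676 kW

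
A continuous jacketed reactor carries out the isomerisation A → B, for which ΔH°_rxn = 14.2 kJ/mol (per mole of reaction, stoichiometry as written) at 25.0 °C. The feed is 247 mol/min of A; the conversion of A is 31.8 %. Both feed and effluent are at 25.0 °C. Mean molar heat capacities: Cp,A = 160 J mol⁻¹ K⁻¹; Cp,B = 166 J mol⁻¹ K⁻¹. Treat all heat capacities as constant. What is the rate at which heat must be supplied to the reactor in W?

Extent of reaction ξ = 0.318 × 247 = 78.546 mol/min
Reaction term: ξ·ΔH°_rxn = 78.546 × 14.2 = 1115.4 kJ/min
Q = ΔH = 1115.4 kJ/min = 18.589 kW
Heat supplied = 18589 W

Q_in = 18600 W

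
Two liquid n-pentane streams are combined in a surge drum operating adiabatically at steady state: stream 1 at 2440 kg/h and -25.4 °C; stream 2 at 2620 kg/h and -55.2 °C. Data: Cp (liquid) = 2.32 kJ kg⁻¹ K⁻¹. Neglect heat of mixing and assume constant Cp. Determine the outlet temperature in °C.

Adiabatic, steady state ⇒ Σ ṁᵢCp,ᵢ(T_out − Tᵢ) = 0
T_out = Σ ṁᵢCp,ᵢTᵢ / Σ ṁᵢCp,ᵢ
      = -479310 / 11739 = -40.83 °C

T_out = -40.8 °C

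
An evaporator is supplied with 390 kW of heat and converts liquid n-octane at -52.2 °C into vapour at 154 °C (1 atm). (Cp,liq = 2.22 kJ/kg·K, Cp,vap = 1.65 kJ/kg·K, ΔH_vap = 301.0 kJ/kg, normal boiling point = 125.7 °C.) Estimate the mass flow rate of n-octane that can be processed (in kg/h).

Δh = 2.22×(125.7−-52.2) + 301.0 + 1.65×(154−125.7) = 742.63 kJ/kg
Q = 390 kW = 390 kJ/s = 1.404e+06 kJ/h
ṁ = Q/Δh = 1.404e+06 / 742.63 = 1890.6 kg/h

ṁ = 1890 kg/h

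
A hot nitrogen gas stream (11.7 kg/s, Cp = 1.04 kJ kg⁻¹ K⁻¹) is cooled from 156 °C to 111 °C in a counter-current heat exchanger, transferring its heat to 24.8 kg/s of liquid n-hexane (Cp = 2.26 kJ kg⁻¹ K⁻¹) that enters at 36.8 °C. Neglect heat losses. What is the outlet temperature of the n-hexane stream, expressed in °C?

Heat released by hot stream: Q = 11.7 × 1.04 × (156 − 111) = 547.56 kJ/s
Energy balance on cold side (adiabatic exchanger): Q = ṁ_c·Cp_c·(T_c,out − T_c,in)
T_c,out = 36.8 + 547.56/(24.8 × 2.26) = 46.569 °C

T_c,out = 46.6 °C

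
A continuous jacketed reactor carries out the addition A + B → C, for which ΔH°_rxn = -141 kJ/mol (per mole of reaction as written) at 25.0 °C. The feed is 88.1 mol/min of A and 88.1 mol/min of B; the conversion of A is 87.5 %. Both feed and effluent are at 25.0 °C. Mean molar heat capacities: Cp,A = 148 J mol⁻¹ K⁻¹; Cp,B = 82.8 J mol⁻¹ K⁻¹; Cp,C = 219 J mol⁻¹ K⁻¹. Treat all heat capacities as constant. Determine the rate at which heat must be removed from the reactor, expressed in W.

Extent of reaction ξ = 0.875 × 88.1 = 77.087 mol/min
Reaction term: ξ·ΔH°_rxn = 77.087 × -141 = -10869 kJ/min
Q = ΔH = -10869 kJ/min = -181.16 kW
Heat removed = 181160 W

Q_out = 181000 W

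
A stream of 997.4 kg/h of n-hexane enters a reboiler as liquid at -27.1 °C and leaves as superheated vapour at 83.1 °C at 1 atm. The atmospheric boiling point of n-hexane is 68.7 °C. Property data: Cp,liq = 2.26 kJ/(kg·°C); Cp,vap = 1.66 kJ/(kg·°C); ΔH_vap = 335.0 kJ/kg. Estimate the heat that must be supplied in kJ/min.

liquid -27.1→68.7 °C: 216.51 kJ/kg
vaporisation at 68.7 °C: 335 kJ/kg
vapour 68.7→83.1 °C: 23.904 kJ/kg
Δh = 216.51 + 335 + 23.904 = 575.41 kJ/kg
Q = ṁ·Δh = 997.4 kg/h × 575.41 kJ/kg = 573920 kJ/h
|Q| = 159.42 kW = 9565.3 kJ/min

Q = 9570 kJ/min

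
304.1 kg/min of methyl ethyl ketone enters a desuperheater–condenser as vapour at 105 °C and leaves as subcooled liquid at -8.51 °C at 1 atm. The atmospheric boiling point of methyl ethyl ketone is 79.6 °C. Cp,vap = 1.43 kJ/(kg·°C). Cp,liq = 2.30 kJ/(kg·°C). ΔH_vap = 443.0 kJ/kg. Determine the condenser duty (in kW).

Q_c = 3460 kW

vapour 105→79.6 °C: -36.322 kJ/kg
condensation at 79.6 °C: -443 kJ/kg
liquid 79.6→-8.51 °C: -202.65 kJ/kg
Δh = -36.322 + -443 + -202.65 = -681.98 kJ/kg
Q = ṁ·Δh = 304.1 kg/min × -681.98 kJ/kg = -207390 kJ/min
|Q| = 3456.5 kW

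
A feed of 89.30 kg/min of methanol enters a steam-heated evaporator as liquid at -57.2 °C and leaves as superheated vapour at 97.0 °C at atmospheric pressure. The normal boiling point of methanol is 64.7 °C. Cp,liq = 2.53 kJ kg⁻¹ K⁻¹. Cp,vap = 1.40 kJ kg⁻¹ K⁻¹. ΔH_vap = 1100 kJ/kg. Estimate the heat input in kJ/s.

liquid -57.2→64.7 °C: 308.41 kJ/kg
vaporisation at 64.7 °C: 1100 kJ/kg
vapour 64.7→97.0 °C: 45.22 kJ/kg
Δh = 308.41 + 1100 + 45.22 = 1453.6 kJ/kg
Q = ṁ·Δh = 89.30 kg/min × 1453.6 kJ/kg = 129810 kJ/min
|Q| = 2163.5 kW

Q = 2160 kJ/s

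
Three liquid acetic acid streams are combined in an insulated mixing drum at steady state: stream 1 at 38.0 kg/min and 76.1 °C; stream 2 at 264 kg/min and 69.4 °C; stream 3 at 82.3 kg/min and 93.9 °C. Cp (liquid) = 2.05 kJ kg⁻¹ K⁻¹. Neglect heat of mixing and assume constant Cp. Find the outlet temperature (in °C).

No heat crosses the boundary, so H_out = H_in.
Σ ṁᵢCp,ᵢTᵢ = 38.0×2.05×76.1 + 264×2.05×69.4 + 82.3×2.05×93.9 = 59330
Σ ṁᵢCp,ᵢ = 38.0×2.05 + 264×2.05 + 82.3×2.05 = 787.81
T_out = 59330 / 787.81 = 75.309 °C

T_out = 75.3 °C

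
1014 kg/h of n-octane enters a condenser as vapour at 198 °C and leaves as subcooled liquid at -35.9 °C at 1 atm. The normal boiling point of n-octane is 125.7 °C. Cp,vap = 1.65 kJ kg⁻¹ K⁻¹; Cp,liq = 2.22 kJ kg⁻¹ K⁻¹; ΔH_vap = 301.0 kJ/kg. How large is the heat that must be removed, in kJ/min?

Q_c = 13200 kJ/min

vapour 198→125.7 °C: -119.29 kJ/kg
condensation at 125.7 °C: -301 kJ/kg
liquid 125.7→-35.9 °C: -358.75 kJ/kg
Δh = -119.29 + -301 + -358.75 = -779.05 kJ/kg
Q = ṁ·Δh = 1014 kg/h × -779.05 kJ/kg = -789950 kJ/h
|Q| = 219.43 kW = 13166 kJ/min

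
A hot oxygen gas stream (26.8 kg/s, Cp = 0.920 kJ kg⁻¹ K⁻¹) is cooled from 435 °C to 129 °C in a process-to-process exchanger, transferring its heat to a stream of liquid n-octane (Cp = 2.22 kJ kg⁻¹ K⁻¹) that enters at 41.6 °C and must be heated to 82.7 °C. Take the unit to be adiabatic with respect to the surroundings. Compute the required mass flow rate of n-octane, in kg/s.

ṁ_c = 82.7 kg/s

Heat released by hot stream: Q = 26.8 × 0.920 × (435 − 129) = 7544.7 kJ/s
Energy balance on cold side (adiabatic exchanger): Q = ṁ_c·Cp_c·(T_c,out − T_c,in)
ṁ_c = 7544.7 / [2.22 × (82.7 − 41.6)] = 82.689 kg/s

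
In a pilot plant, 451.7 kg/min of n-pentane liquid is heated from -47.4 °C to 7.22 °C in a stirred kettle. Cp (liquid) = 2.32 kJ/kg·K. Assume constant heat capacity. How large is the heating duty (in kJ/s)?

Q = ṁ·Cp·ΔT = 451.7 × 2.32 × (7.22 − -47.4) = 57239 kJ/min
Converting: 57239 / 60 s = 953.98 kW

Q = 954 kJ/s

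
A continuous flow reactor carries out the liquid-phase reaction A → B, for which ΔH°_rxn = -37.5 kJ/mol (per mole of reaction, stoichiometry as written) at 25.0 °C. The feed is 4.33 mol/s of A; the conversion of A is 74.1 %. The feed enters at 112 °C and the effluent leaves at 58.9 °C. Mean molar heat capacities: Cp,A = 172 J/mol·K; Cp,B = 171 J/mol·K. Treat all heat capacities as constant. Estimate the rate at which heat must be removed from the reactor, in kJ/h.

Extent of reaction ξ = 0.741 × 4.33 = 3.2085 mol/s
Reaction term: ξ·ΔH°_rxn = 3.2085 × -37.5 = -120.32 kJ/s
Sensible, feed 112→25 °C: -64.794 kJ/s
Outlet flows (mol/s): A 1.1215, B 3.2085
Sensible, products 25→58.9 °C: 25.139 kJ/s
Q = ΔH = -159.98 kJ/s = -159.98 kW
Heat removed = 575910 kJ/h

Q_out = 576000 kJ/h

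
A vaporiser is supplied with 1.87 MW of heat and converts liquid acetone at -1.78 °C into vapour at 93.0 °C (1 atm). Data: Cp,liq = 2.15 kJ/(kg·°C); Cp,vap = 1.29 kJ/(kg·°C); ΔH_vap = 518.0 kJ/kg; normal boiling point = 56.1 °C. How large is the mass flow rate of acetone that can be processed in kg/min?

Δh = 2.15×(56.1−-1.78) + 518.0 + 1.29×(93.0−56.1) = 690.04 kJ/kg
Q = 1.87 MW = 1870 kJ/s = 112200 kJ/min
ṁ = Q/Δh = 112200 / 690.04 = 162.6 kg/min

ṁ = 163 kg/min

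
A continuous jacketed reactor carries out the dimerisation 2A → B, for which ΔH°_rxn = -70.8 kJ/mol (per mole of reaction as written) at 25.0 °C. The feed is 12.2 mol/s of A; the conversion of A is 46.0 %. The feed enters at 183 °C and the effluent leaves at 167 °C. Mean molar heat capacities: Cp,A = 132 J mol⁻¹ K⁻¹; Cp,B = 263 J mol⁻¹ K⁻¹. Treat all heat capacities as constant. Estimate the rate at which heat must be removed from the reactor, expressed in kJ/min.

Q_out = 13500 kJ/min

Extent of reaction ξ = 0.460 × 12.2 / 2 = 2.806 mol/s
Reaction term: ξ·ΔH°_rxn = 2.806 × -70.8 = -198.66 kJ/s
Sensible, feed 183→25 °C: -254.44 kJ/s
Outlet flows (mol/s): A 6.588, B 2.806
Sensible, products 25→167 °C: 228.28 kJ/s
Q = ΔH = -224.83 kJ/s = -224.83 kW
Heat removed = 13490 kJ/min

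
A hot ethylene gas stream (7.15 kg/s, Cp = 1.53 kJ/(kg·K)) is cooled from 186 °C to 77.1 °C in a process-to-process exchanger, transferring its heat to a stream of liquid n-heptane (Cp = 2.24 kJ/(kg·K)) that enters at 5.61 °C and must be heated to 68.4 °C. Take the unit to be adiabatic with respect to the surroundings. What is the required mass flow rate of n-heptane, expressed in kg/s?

Heat released by hot stream: Q = 7.15 × 1.53 × (186 − 77.1) = 1191.3 kJ/s
Energy balance on cold side (adiabatic exchanger): Q = ṁ_c·Cp_c·(T_c,out − T_c,in)
ṁ_c = 1191.3 / [2.24 × (68.4 − 5.61)] = 8.4701 kg/s

ṁ_c = 8.47 kg/s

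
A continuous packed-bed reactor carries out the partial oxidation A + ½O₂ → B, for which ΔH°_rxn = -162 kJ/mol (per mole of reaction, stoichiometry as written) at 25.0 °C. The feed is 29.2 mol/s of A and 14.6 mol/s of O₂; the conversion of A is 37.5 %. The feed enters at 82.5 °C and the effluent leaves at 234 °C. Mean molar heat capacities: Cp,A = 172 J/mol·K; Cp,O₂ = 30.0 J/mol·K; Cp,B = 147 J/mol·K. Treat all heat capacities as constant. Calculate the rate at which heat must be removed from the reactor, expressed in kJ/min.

Extent of reaction ξ = 0.375 × 29.2 = 10.95 mol/s
Reaction term: ξ·ΔH°_rxn = 10.95 × -162 = -1773.9 kJ/s
Sensible, feed 82.5→25 °C: -313.97 kJ/s
Outlet flows (mol/s): A 18.25, O₂ 9.125, B 10.95
Sensible, products 25→234 °C: 1049.7 kJ/s
Q = ΔH = -1038.2 kJ/s = -1038.2 kW
Heat removed = 62291 kJ/min

Q_out = 62300 kJ/min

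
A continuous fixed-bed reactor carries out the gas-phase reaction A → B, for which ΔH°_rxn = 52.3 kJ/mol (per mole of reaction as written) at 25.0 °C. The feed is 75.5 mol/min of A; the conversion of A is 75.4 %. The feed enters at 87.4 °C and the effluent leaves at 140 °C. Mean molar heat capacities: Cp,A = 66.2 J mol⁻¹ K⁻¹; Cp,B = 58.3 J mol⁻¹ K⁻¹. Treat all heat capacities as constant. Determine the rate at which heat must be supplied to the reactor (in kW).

Q_in = 53.1 kW

Extent of reaction ξ = 0.754 × 75.5 = 56.927 mol/min
Reaction term: ξ·ΔH°_rxn = 56.927 × 52.3 = 2977.3 kJ/min
Sensible, feed 87.4→25 °C: -311.88 kJ/min
Outlet flows (mol/min): A 18.573, B 56.927
Sensible, products 25→140 °C: 523.06 kJ/min
Q = ΔH = 3188.5 kJ/min = 53.141 kW
Heat supplied = 53.141 kW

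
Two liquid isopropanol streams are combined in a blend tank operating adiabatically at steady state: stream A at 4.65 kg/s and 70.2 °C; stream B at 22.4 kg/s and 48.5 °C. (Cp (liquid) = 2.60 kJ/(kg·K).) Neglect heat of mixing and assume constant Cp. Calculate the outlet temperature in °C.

Energy balance with Q = 0: Σ ṁᵢCp,ᵢ(T_out − Tᵢ) = 0
T_out = Σ ṁᵢCp,ᵢTᵢ / Σ ṁᵢCp,ᵢ
      = 3673.4 / 70.33 = 52.23 °C

T_out = 52.2 °C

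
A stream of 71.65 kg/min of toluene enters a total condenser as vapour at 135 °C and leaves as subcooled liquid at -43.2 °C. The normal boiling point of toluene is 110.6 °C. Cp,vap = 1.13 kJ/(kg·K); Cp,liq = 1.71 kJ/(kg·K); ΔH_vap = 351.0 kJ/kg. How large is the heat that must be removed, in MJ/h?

Q_c = 2760 MJ/h

vapour 135→110.6 °C: -27.572 kJ/kg
condensation at 110.6 °C: -351 kJ/kg
liquid 110.6→-43.2 °C: -263 kJ/kg
Δh = -27.572 + -351 + -263 = -641.57 kJ/kg
Q = ṁ·Δh = 71.65 kg/min × -641.57 kJ/kg = -45968 kJ/min
|Q| = 766.14 kW = 2758.1 MJ/h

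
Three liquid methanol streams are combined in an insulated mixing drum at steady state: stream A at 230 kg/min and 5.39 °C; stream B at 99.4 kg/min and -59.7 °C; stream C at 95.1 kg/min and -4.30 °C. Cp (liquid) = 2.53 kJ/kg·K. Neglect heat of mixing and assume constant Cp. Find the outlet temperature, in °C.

No heat crosses the boundary, so H_out = H_in.
T_out = Σ ṁᵢCp,ᵢTᵢ / Σ ṁᵢCp,ᵢ
      = -12912 / 1074 = -12.022 °C

T_out = -12.0 °C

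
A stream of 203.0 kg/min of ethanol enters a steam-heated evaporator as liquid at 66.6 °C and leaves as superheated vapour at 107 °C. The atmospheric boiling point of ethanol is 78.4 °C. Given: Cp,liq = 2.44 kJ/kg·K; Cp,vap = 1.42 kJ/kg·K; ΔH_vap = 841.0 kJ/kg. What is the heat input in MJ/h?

liquid 66.6→78.4 °C: 28.792 kJ/kg
vaporisation at 78.4 °C: 841 kJ/kg
vapour 78.4→107 °C: 40.612 kJ/kg
Δh = 28.792 + 841 + 40.612 = 910.4 kJ/kg
Q = ṁ·Δh = 203.0 kg/min × 910.4 kJ/kg = 184810 kJ/min
|Q| = 3080.2 kW = 11089 MJ/h

Q = 11100 MJ/h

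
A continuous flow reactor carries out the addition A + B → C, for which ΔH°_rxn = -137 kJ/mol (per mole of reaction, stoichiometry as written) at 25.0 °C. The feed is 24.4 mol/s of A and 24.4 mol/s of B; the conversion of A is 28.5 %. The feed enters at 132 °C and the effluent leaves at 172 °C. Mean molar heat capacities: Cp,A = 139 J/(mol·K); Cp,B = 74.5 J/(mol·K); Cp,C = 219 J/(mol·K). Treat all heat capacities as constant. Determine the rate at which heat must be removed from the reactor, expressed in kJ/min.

Extent of reaction ξ = 0.285 × 24.4 = 6.954 mol/s
Reaction term: ξ·ΔH°_rxn = 6.954 × -137 = -952.7 kJ/s
Sensible, feed 132→25 °C: -557.41 kJ/s
Outlet flows (mol/s): A 17.446, B 17.446, C 6.954
Sensible, products 25→172 °C: 771.4 kJ/s
Q = ΔH = -738.7 kJ/s = -738.7 kW
Heat removed = 44322 kJ/min

Q_out = 44300 kJ/min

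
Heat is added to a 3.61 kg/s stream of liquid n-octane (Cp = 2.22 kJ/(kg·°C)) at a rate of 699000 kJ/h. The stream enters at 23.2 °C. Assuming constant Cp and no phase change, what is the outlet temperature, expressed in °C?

Q = 699000 kJ/h = 194.17 kJ/s
ΔT = Q/(ṁ·Cp) = 194.17/(3.61×2.22) = 24.228 K
T_out = 23.2 + 24.228 = 47.428 °C

T_out = 47.4 °C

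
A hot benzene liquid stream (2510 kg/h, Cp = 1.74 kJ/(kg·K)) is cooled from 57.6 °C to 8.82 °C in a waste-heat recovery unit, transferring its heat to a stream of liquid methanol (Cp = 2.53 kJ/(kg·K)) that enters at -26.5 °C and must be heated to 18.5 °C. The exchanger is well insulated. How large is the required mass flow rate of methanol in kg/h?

ṁ_c = 1870 kg/h

Heat released by hot stream: Q = 2510 × 1.74 × (57.6 − 8.82) = 213040 kJ/h
Energy balance on cold side (adiabatic exchanger): Q = ṁ_c·Cp_c·(T_c,out − T_c,in)
ṁ_c = 213040 / [2.53 × (18.5 − -26.5)] = 1871.2 kg/h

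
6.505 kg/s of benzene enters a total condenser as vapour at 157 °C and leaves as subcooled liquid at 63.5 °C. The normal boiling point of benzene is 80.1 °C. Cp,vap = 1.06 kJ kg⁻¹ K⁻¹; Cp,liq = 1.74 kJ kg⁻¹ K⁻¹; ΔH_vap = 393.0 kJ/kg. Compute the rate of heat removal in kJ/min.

Q_c = 196000 kJ/min

vapour 157→80.1 °C: -81.514 kJ/kg
condensation at 80.1 °C: -393 kJ/kg
liquid 80.1→63.5 °C: -28.884 kJ/kg
Δh = -81.514 + -393 + -28.884 = -503.4 kJ/kg
Q = ṁ·Δh = 6.505 kg/s × -503.4 kJ/kg = -3274.6 kJ/s
|Q| = 3274.6 kW = 196480 kJ/min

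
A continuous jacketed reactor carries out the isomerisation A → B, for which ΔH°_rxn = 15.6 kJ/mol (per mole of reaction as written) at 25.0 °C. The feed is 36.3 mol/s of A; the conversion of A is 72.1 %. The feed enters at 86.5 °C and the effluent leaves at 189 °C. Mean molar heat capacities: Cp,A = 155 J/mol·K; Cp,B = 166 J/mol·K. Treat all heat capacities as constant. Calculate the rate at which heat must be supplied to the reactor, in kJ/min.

Extent of reaction ξ = 0.721 × 36.3 = 26.172 mol/s
Reaction term: ξ·ΔH°_rxn = 26.172 × 15.6 = 408.29 kJ/s
Sensible, feed 86.5→25 °C: -346.03 kJ/s
Outlet flows (mol/s): A 10.128, B 26.172
Sensible, products 25→189 °C: 969.96 kJ/s
Q = ΔH = 1032.2 kJ/s = 1032.2 kW
Heat supplied = 61933 kJ/min

Q_in = 61900 kJ/min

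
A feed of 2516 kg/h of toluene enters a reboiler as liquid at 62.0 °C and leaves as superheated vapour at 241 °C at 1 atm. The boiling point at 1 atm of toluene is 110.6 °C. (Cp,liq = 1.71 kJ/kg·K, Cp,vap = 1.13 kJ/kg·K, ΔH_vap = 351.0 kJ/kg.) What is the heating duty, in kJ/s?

liquid 62.0→110.6 °C: 83.106 kJ/kg
vaporisation at 110.6 °C: 351 kJ/kg
vapour 110.6→241 °C: 147.35 kJ/kg
Δh = 83.106 + 351 + 147.35 = 581.46 kJ/kg
Q = ṁ·Δh = 2516 kg/h × 581.46 kJ/kg = 1.4629e+06 kJ/h
|Q| = 406.37 kW

Q = 406 kJ/s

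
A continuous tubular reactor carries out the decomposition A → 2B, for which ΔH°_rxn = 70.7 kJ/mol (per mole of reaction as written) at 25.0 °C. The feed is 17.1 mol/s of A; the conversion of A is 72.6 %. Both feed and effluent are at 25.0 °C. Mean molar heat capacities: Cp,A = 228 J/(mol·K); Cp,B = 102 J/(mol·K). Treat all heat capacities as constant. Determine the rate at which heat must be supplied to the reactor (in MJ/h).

Q_in = 3160 MJ/h

Extent of reaction ξ = 0.726 × 17.1 = 12.415 mol/s
Reaction term: ξ·ΔH°_rxn = 12.415 × 70.7 = 877.71 kJ/s
Q = ΔH = 877.71 kJ/s = 877.71 kW
Heat supplied = 3159.8 MJ/h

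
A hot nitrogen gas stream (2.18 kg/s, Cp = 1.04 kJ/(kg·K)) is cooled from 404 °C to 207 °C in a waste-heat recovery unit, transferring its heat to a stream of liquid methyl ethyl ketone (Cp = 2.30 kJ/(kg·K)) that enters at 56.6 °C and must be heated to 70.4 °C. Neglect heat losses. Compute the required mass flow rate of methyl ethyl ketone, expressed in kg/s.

ṁ_c = 14.1 kg/s

Heat released by hot stream: Q = 2.18 × 1.04 × (404 − 207) = 446.64 kJ/s
Energy balance on cold side (adiabatic exchanger): Q = ṁ_c·Cp_c·(T_c,out − T_c,in)
ṁ_c = 446.64 / [2.30 × (70.4 − 56.6)] = 14.072 kg/s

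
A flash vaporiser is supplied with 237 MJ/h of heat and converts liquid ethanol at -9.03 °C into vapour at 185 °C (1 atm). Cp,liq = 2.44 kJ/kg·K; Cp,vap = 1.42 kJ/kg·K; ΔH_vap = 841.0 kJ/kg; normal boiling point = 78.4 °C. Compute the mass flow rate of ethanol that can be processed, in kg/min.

Δh = 2.44×(78.4−-9.03) + 841.0 + 1.42×(185−78.4) = 1205.7 kJ/kg
Q = 237 MJ/h = 65.833 kJ/s = 3950 kJ/min
ṁ = Q/Δh = 3950 / 1205.7 = 3.2761 kg/min

ṁ = 3.28 kg/min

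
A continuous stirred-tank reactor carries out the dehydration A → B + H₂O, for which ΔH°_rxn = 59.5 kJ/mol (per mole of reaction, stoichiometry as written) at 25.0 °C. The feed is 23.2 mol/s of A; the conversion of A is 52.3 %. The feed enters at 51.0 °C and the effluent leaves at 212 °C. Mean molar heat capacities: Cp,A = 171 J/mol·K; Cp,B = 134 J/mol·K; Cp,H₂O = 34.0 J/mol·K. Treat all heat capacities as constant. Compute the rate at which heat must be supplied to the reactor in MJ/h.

Extent of reaction ξ = 0.523 × 23.2 = 12.134 mol/s
Reaction term: ξ·ΔH°_rxn = 12.134 × 59.5 = 721.95 kJ/s
Sensible, feed 51.0→25 °C: -103.15 kJ/s
Outlet flows (mol/s): A 11.066, B 12.134, H₂O 12.134
Sensible, products 25→212 °C: 735.06 kJ/s
Q = ΔH = 1353.9 kJ/s = 1353.9 kW
Heat supplied = 4873.9 MJ/h

Q_in = 4870 MJ/h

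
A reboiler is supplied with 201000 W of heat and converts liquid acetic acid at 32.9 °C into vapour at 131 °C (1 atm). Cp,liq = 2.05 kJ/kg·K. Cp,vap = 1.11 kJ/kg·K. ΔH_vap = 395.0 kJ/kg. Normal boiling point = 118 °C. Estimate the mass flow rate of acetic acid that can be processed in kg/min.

Δh = 2.05×(118−32.9) + 395.0 + 1.11×(131−118) = 583.88 kJ/kg
Q = 201000 W = 201 kJ/s = 12060 kJ/min
ṁ = Q/Δh = 12060 / 583.88 = 20.655 kg/min

ṁ = 20.7 kg/min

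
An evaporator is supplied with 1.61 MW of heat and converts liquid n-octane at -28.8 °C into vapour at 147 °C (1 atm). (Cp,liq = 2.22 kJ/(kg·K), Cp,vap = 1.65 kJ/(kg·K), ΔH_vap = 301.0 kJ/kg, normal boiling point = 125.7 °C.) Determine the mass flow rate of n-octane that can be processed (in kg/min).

Δh = 2.22×(125.7−-28.8) + 301.0 + 1.65×(147−125.7) = 679.13 kJ/kg
Q = 1.61 MW = 1610 kJ/s = 96600 kJ/min
ṁ = Q/Δh = 96600 / 679.13 = 142.24 kg/min

ṁ = 142 kg/min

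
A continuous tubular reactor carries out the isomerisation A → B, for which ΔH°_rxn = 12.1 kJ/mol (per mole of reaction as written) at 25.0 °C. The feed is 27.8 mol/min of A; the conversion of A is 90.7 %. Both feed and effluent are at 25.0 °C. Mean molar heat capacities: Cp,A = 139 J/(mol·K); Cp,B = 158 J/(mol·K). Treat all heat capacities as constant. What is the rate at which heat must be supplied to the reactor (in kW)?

Extent of reaction ξ = 0.907 × 27.8 = 25.215 mol/min
Reaction term: ξ·ΔH°_rxn = 25.215 × 12.1 = 305.1 kJ/min
Q = ΔH = 305.1 kJ/min = 5.0849 kW
Heat supplied = 5.0849 kW

Q_in = 5.08 kW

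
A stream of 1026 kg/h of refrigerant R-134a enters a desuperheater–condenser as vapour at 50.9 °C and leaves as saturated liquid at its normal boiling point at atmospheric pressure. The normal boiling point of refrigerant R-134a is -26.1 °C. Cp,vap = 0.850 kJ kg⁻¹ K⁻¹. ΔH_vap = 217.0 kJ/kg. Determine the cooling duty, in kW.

vapour 50.9→-26.1 °C: -65.45 kJ/kg
condensation at -26.1 °C: -217 kJ/kg
Δh = -65.45 + -217 = -282.45 kJ/kg
Q = ṁ·Δh = 1026 kg/h × -282.45 kJ/kg = -289790 kJ/h
|Q| = 80.498 kW

Q_c = 80.5 kW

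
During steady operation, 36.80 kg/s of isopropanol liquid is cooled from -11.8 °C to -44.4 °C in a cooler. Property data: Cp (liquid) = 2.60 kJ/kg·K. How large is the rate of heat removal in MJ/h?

Q = ṁ·Cp·ΔT = 36.80 × 2.60 × (-44.4 − -11.8) = -3119.2 kJ/s
Cooling duty = 11229 MJ/h

Q_c = 11200 MJ/h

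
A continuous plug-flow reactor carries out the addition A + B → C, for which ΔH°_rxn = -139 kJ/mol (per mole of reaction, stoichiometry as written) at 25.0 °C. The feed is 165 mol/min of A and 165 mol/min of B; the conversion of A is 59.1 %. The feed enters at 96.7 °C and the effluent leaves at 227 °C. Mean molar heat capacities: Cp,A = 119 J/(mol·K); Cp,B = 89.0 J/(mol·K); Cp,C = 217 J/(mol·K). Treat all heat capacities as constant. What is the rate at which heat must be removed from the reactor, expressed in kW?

Extent of reaction ξ = 0.591 × 165 = 97.515 mol/min
Reaction term: ξ·ΔH°_rxn = 97.515 × -139 = -13555 kJ/min
Sensible, feed 96.7→25 °C: -2460.7 kJ/min
Outlet flows (mol/min): A 67.485, B 67.485, C 97.515
Sensible, products 25→227 °C: 7109.9 kJ/min
Q = ΔH = -8905.4 kJ/min = -148.42 kW
Heat removed = 148.42 kW

Q_out = 148 kW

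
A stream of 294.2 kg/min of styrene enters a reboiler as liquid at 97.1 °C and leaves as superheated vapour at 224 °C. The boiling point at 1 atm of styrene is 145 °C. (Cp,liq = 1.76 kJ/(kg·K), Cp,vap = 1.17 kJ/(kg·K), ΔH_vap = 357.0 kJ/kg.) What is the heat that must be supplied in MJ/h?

Q = 9420 MJ/h

liquid 97.1→145 °C: 84.304 kJ/kg
vaporisation at 145 °C: 357 kJ/kg
vapour 145→224 °C: 92.43 kJ/kg
Δh = 84.304 + 357 + 92.43 = 533.73 kJ/kg
Q = ṁ·Δh = 294.2 kg/min × 533.73 kJ/kg = 157020 kJ/min
|Q| = 2617.1 kW = 9421.5 MJ/h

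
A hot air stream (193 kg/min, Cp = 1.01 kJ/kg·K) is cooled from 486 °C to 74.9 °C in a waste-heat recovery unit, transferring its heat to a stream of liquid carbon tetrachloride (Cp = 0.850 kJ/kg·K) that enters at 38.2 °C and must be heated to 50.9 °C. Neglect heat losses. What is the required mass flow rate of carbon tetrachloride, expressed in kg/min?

Heat released by hot stream: Q = 193 × 1.01 × (486 − 74.9) = 80136 kJ/min
Energy balance on cold side (adiabatic exchanger): Q = ṁ_c·Cp_c·(T_c,out − T_c,in)
ṁ_c = 80136 / [0.850 × (50.9 − 38.2)] = 7423.4 kg/min

ṁ_c = 7420 kg/min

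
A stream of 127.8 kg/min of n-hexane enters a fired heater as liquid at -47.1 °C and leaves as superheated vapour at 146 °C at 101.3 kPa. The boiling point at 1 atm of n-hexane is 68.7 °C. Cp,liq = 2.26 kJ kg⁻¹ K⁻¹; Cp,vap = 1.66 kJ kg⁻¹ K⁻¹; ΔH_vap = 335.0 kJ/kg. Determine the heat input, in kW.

liquid -47.1→68.7 °C: 261.71 kJ/kg
vaporisation at 68.7 °C: 335 kJ/kg
vapour 68.7→146 °C: 128.32 kJ/kg
Δh = 261.71 + 335 + 128.32 = 725.03 kJ/kg
Q = ṁ·Δh = 127.8 kg/min × 725.03 kJ/kg = 92658 kJ/min
|Q| = 1544.3 kW

Q = 1540 kW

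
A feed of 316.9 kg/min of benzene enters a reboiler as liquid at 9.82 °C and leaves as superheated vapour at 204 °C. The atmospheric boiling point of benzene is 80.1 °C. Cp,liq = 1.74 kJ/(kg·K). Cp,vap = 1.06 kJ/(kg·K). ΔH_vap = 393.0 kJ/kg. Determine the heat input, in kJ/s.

liquid 9.82→80.1 °C: 122.29 kJ/kg
vaporisation at 80.1 °C: 393 kJ/kg
vapour 80.1→204 °C: 131.33 kJ/kg
Δh = 122.29 + 393 + 131.33 = 646.62 kJ/kg
Q = ṁ·Δh = 316.9 kg/min × 646.62 kJ/kg = 204910 kJ/min
|Q| = 3415.2 kW

Q = 3420 kJ/s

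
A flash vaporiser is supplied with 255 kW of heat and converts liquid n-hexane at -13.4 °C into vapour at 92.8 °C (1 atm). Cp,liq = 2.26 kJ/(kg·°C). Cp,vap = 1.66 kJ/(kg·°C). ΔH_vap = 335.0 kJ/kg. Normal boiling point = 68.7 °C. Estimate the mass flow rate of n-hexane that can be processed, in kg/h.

ṁ = 1640 kg/h

Δh = 2.26×(68.7−-13.4) + 335.0 + 1.66×(92.8−68.7) = 560.55 kJ/kg
Q = 255 kW = 255 kJ/s = 918000 kJ/h
ṁ = Q/Δh = 918000 / 560.55 = 1637.7 kg/h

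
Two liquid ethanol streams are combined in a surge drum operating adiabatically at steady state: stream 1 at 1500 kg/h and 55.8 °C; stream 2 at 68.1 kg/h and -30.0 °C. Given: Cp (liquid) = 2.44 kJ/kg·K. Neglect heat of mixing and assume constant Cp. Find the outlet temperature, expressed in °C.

No heat crosses the boundary, so H_out = H_in.
T_out = Σ ṁᵢCp,ᵢTᵢ / Σ ṁᵢCp,ᵢ
      = 199240 / 3826.2 = 52.074 °C

T_out = 52.1 °C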